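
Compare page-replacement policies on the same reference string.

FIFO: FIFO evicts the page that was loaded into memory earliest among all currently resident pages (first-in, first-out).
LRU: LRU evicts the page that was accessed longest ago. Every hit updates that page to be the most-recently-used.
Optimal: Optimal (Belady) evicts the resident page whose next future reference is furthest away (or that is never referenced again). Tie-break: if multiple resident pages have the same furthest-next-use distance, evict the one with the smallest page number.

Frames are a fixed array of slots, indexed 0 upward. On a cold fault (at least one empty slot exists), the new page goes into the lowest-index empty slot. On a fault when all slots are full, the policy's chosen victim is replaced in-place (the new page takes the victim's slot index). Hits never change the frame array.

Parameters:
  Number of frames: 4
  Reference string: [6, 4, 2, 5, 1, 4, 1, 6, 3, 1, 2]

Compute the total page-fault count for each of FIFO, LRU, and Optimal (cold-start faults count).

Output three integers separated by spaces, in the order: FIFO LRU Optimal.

Answer: 8 8 6

Derivation:
--- FIFO ---
  step 0: ref 6 -> FAULT, frames=[6,-,-,-] (faults so far: 1)
  step 1: ref 4 -> FAULT, frames=[6,4,-,-] (faults so far: 2)
  step 2: ref 2 -> FAULT, frames=[6,4,2,-] (faults so far: 3)
  step 3: ref 5 -> FAULT, frames=[6,4,2,5] (faults so far: 4)
  step 4: ref 1 -> FAULT, evict 6, frames=[1,4,2,5] (faults so far: 5)
  step 5: ref 4 -> HIT, frames=[1,4,2,5] (faults so far: 5)
  step 6: ref 1 -> HIT, frames=[1,4,2,5] (faults so far: 5)
  step 7: ref 6 -> FAULT, evict 4, frames=[1,6,2,5] (faults so far: 6)
  step 8: ref 3 -> FAULT, evict 2, frames=[1,6,3,5] (faults so far: 7)
  step 9: ref 1 -> HIT, frames=[1,6,3,5] (faults so far: 7)
  step 10: ref 2 -> FAULT, evict 5, frames=[1,6,3,2] (faults so far: 8)
  FIFO total faults: 8
--- LRU ---
  step 0: ref 6 -> FAULT, frames=[6,-,-,-] (faults so far: 1)
  step 1: ref 4 -> FAULT, frames=[6,4,-,-] (faults so far: 2)
  step 2: ref 2 -> FAULT, frames=[6,4,2,-] (faults so far: 3)
  step 3: ref 5 -> FAULT, frames=[6,4,2,5] (faults so far: 4)
  step 4: ref 1 -> FAULT, evict 6, frames=[1,4,2,5] (faults so far: 5)
  step 5: ref 4 -> HIT, frames=[1,4,2,5] (faults so far: 5)
  step 6: ref 1 -> HIT, frames=[1,4,2,5] (faults so far: 5)
  step 7: ref 6 -> FAULT, evict 2, frames=[1,4,6,5] (faults so far: 6)
  step 8: ref 3 -> FAULT, evict 5, frames=[1,4,6,3] (faults so far: 7)
  step 9: ref 1 -> HIT, frames=[1,4,6,3] (faults so far: 7)
  step 10: ref 2 -> FAULT, evict 4, frames=[1,2,6,3] (faults so far: 8)
  LRU total faults: 8
--- Optimal ---
  step 0: ref 6 -> FAULT, frames=[6,-,-,-] (faults so far: 1)
  step 1: ref 4 -> FAULT, frames=[6,4,-,-] (faults so far: 2)
  step 2: ref 2 -> FAULT, frames=[6,4,2,-] (faults so far: 3)
  step 3: ref 5 -> FAULT, frames=[6,4,2,5] (faults so far: 4)
  step 4: ref 1 -> FAULT, evict 5, frames=[6,4,2,1] (faults so far: 5)
  step 5: ref 4 -> HIT, frames=[6,4,2,1] (faults so far: 5)
  step 6: ref 1 -> HIT, frames=[6,4,2,1] (faults so far: 5)
  step 7: ref 6 -> HIT, frames=[6,4,2,1] (faults so far: 5)
  step 8: ref 3 -> FAULT, evict 4, frames=[6,3,2,1] (faults so far: 6)
  step 9: ref 1 -> HIT, frames=[6,3,2,1] (faults so far: 6)
  step 10: ref 2 -> HIT, frames=[6,3,2,1] (faults so far: 6)
  Optimal total faults: 6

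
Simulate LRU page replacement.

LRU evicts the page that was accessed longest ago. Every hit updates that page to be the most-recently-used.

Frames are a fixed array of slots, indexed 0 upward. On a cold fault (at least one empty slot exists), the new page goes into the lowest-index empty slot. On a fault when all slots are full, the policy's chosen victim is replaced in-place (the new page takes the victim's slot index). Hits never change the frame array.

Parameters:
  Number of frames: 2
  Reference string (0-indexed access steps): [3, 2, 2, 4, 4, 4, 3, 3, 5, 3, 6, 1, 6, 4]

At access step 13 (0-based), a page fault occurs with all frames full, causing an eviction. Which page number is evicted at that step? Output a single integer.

Step 0: ref 3 -> FAULT, frames=[3,-]
Step 1: ref 2 -> FAULT, frames=[3,2]
Step 2: ref 2 -> HIT, frames=[3,2]
Step 3: ref 4 -> FAULT, evict 3, frames=[4,2]
Step 4: ref 4 -> HIT, frames=[4,2]
Step 5: ref 4 -> HIT, frames=[4,2]
Step 6: ref 3 -> FAULT, evict 2, frames=[4,3]
Step 7: ref 3 -> HIT, frames=[4,3]
Step 8: ref 5 -> FAULT, evict 4, frames=[5,3]
Step 9: ref 3 -> HIT, frames=[5,3]
Step 10: ref 6 -> FAULT, evict 5, frames=[6,3]
Step 11: ref 1 -> FAULT, evict 3, frames=[6,1]
Step 12: ref 6 -> HIT, frames=[6,1]
Step 13: ref 4 -> FAULT, evict 1, frames=[6,4]
At step 13: evicted page 1

Answer: 1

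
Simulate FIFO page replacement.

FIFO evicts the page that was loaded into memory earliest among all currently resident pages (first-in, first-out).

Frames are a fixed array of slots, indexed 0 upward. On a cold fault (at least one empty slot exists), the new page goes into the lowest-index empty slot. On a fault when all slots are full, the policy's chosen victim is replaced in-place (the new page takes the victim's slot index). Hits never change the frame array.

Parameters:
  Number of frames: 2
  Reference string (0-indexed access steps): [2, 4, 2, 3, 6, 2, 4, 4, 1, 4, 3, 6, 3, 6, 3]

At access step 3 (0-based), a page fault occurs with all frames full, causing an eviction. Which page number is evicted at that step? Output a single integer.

Answer: 2

Derivation:
Step 0: ref 2 -> FAULT, frames=[2,-]
Step 1: ref 4 -> FAULT, frames=[2,4]
Step 2: ref 2 -> HIT, frames=[2,4]
Step 3: ref 3 -> FAULT, evict 2, frames=[3,4]
At step 3: evicted page 2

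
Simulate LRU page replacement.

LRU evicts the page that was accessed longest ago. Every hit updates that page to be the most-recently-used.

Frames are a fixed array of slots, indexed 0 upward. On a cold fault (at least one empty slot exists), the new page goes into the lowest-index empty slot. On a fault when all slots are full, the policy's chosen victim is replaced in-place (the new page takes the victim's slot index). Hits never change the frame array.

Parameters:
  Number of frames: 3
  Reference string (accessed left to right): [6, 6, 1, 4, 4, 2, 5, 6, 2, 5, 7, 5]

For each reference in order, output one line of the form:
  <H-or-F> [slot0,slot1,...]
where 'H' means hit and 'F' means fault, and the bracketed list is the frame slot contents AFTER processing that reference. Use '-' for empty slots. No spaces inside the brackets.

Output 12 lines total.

F [6,-,-]
H [6,-,-]
F [6,1,-]
F [6,1,4]
H [6,1,4]
F [2,1,4]
F [2,5,4]
F [2,5,6]
H [2,5,6]
H [2,5,6]
F [2,5,7]
H [2,5,7]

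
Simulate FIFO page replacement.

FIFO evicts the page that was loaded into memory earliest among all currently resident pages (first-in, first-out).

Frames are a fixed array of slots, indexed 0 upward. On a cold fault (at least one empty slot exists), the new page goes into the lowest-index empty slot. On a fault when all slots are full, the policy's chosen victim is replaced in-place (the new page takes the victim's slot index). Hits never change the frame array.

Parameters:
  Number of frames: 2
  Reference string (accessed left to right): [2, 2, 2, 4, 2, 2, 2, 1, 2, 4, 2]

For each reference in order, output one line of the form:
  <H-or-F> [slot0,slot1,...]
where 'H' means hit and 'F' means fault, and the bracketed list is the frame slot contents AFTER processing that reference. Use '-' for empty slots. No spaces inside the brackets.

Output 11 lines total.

F [2,-]
H [2,-]
H [2,-]
F [2,4]
H [2,4]
H [2,4]
H [2,4]
F [1,4]
F [1,2]
F [4,2]
H [4,2]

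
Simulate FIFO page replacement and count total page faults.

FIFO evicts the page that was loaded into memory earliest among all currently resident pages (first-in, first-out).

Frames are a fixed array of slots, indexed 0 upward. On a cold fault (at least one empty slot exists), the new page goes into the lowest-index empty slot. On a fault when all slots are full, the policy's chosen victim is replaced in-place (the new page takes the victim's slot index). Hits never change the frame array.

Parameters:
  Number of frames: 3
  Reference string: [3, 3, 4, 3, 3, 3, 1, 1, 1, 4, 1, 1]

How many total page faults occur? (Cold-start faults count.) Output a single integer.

Step 0: ref 3 → FAULT, frames=[3,-,-]
Step 1: ref 3 → HIT, frames=[3,-,-]
Step 2: ref 4 → FAULT, frames=[3,4,-]
Step 3: ref 3 → HIT, frames=[3,4,-]
Step 4: ref 3 → HIT, frames=[3,4,-]
Step 5: ref 3 → HIT, frames=[3,4,-]
Step 6: ref 1 → FAULT, frames=[3,4,1]
Step 7: ref 1 → HIT, frames=[3,4,1]
Step 8: ref 1 → HIT, frames=[3,4,1]
Step 9: ref 4 → HIT, frames=[3,4,1]
Step 10: ref 1 → HIT, frames=[3,4,1]
Step 11: ref 1 → HIT, frames=[3,4,1]
Total faults: 3

Answer: 3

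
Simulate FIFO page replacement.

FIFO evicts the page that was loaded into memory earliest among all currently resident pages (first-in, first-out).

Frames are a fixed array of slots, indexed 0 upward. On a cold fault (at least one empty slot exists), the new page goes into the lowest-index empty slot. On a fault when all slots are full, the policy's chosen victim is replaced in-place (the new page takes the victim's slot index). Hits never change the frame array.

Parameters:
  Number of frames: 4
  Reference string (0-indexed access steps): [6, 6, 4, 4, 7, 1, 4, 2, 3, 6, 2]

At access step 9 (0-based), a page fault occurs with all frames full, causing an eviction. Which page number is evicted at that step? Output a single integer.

Step 0: ref 6 -> FAULT, frames=[6,-,-,-]
Step 1: ref 6 -> HIT, frames=[6,-,-,-]
Step 2: ref 4 -> FAULT, frames=[6,4,-,-]
Step 3: ref 4 -> HIT, frames=[6,4,-,-]
Step 4: ref 7 -> FAULT, frames=[6,4,7,-]
Step 5: ref 1 -> FAULT, frames=[6,4,7,1]
Step 6: ref 4 -> HIT, frames=[6,4,7,1]
Step 7: ref 2 -> FAULT, evict 6, frames=[2,4,7,1]
Step 8: ref 3 -> FAULT, evict 4, frames=[2,3,7,1]
Step 9: ref 6 -> FAULT, evict 7, frames=[2,3,6,1]
At step 9: evicted page 7

Answer: 7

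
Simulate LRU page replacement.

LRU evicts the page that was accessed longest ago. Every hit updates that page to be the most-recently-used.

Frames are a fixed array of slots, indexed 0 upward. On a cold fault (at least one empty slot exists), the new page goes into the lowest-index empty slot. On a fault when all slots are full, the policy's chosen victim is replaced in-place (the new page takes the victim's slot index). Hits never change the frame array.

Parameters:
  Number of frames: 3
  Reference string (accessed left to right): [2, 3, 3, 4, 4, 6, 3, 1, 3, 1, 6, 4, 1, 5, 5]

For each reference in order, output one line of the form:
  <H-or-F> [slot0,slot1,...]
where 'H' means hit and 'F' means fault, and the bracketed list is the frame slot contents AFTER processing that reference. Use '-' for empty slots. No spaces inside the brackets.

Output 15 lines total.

F [2,-,-]
F [2,3,-]
H [2,3,-]
F [2,3,4]
H [2,3,4]
F [6,3,4]
H [6,3,4]
F [6,3,1]
H [6,3,1]
H [6,3,1]
H [6,3,1]
F [6,4,1]
H [6,4,1]
F [5,4,1]
H [5,4,1]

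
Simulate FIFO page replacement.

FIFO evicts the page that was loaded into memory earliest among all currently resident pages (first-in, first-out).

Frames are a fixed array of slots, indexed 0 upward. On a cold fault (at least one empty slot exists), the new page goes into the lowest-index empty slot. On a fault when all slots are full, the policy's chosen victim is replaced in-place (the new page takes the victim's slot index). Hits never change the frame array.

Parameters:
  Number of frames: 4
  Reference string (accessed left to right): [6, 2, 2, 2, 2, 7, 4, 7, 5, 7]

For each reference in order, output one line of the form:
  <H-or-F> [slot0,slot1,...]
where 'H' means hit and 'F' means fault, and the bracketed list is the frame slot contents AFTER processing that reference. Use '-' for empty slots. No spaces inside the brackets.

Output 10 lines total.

F [6,-,-,-]
F [6,2,-,-]
H [6,2,-,-]
H [6,2,-,-]
H [6,2,-,-]
F [6,2,7,-]
F [6,2,7,4]
H [6,2,7,4]
F [5,2,7,4]
H [5,2,7,4]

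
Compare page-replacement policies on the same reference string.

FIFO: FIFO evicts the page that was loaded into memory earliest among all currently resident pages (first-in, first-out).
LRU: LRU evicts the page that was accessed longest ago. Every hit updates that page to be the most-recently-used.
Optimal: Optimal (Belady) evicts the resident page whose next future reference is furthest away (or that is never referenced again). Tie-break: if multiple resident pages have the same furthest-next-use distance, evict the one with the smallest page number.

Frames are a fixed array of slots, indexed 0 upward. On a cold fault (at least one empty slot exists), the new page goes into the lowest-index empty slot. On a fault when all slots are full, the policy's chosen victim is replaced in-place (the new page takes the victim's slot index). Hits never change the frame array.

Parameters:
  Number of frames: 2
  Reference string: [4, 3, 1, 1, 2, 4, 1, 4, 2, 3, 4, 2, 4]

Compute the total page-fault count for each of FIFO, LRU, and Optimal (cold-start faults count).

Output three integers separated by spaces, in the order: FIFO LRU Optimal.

Answer: 10 10 8

Derivation:
--- FIFO ---
  step 0: ref 4 -> FAULT, frames=[4,-] (faults so far: 1)
  step 1: ref 3 -> FAULT, frames=[4,3] (faults so far: 2)
  step 2: ref 1 -> FAULT, evict 4, frames=[1,3] (faults so far: 3)
  step 3: ref 1 -> HIT, frames=[1,3] (faults so far: 3)
  step 4: ref 2 -> FAULT, evict 3, frames=[1,2] (faults so far: 4)
  step 5: ref 4 -> FAULT, evict 1, frames=[4,2] (faults so far: 5)
  step 6: ref 1 -> FAULT, evict 2, frames=[4,1] (faults so far: 6)
  step 7: ref 4 -> HIT, frames=[4,1] (faults so far: 6)
  step 8: ref 2 -> FAULT, evict 4, frames=[2,1] (faults so far: 7)
  step 9: ref 3 -> FAULT, evict 1, frames=[2,3] (faults so far: 8)
  step 10: ref 4 -> FAULT, evict 2, frames=[4,3] (faults so far: 9)
  step 11: ref 2 -> FAULT, evict 3, frames=[4,2] (faults so far: 10)
  step 12: ref 4 -> HIT, frames=[4,2] (faults so far: 10)
  FIFO total faults: 10
--- LRU ---
  step 0: ref 4 -> FAULT, frames=[4,-] (faults so far: 1)
  step 1: ref 3 -> FAULT, frames=[4,3] (faults so far: 2)
  step 2: ref 1 -> FAULT, evict 4, frames=[1,3] (faults so far: 3)
  step 3: ref 1 -> HIT, frames=[1,3] (faults so far: 3)
  step 4: ref 2 -> FAULT, evict 3, frames=[1,2] (faults so far: 4)
  step 5: ref 4 -> FAULT, evict 1, frames=[4,2] (faults so far: 5)
  step 6: ref 1 -> FAULT, evict 2, frames=[4,1] (faults so far: 6)
  step 7: ref 4 -> HIT, frames=[4,1] (faults so far: 6)
  step 8: ref 2 -> FAULT, evict 1, frames=[4,2] (faults so far: 7)
  step 9: ref 3 -> FAULT, evict 4, frames=[3,2] (faults so far: 8)
  step 10: ref 4 -> FAULT, evict 2, frames=[3,4] (faults so far: 9)
  step 11: ref 2 -> FAULT, evict 3, frames=[2,4] (faults so far: 10)
  step 12: ref 4 -> HIT, frames=[2,4] (faults so far: 10)
  LRU total faults: 10
--- Optimal ---
  step 0: ref 4 -> FAULT, frames=[4,-] (faults so far: 1)
  step 1: ref 3 -> FAULT, frames=[4,3] (faults so far: 2)
  step 2: ref 1 -> FAULT, evict 3, frames=[4,1] (faults so far: 3)
  step 3: ref 1 -> HIT, frames=[4,1] (faults so far: 3)
  step 4: ref 2 -> FAULT, evict 1, frames=[4,2] (faults so far: 4)
  step 5: ref 4 -> HIT, frames=[4,2] (faults so far: 4)
  step 6: ref 1 -> FAULT, evict 2, frames=[4,1] (faults so far: 5)
  step 7: ref 4 -> HIT, frames=[4,1] (faults so far: 5)
  step 8: ref 2 -> FAULT, evict 1, frames=[4,2] (faults so far: 6)
  step 9: ref 3 -> FAULT, evict 2, frames=[4,3] (faults so far: 7)
  step 10: ref 4 -> HIT, frames=[4,3] (faults so far: 7)
  step 11: ref 2 -> FAULT, evict 3, frames=[4,2] (faults so far: 8)
  step 12: ref 4 -> HIT, frames=[4,2] (faults so far: 8)
  Optimal total faults: 8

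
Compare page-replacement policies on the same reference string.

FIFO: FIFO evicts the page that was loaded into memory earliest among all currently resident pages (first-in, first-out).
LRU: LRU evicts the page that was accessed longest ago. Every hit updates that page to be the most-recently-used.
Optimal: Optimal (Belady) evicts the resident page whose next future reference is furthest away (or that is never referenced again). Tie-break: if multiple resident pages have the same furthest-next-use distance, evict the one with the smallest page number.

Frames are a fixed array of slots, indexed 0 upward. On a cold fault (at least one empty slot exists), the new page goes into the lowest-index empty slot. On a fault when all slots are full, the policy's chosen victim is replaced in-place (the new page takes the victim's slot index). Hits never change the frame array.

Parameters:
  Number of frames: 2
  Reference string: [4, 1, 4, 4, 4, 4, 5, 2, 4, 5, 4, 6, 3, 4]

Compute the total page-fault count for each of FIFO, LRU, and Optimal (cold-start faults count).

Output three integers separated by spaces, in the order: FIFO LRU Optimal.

--- FIFO ---
  step 0: ref 4 -> FAULT, frames=[4,-] (faults so far: 1)
  step 1: ref 1 -> FAULT, frames=[4,1] (faults so far: 2)
  step 2: ref 4 -> HIT, frames=[4,1] (faults so far: 2)
  step 3: ref 4 -> HIT, frames=[4,1] (faults so far: 2)
  step 4: ref 4 -> HIT, frames=[4,1] (faults so far: 2)
  step 5: ref 4 -> HIT, frames=[4,1] (faults so far: 2)
  step 6: ref 5 -> FAULT, evict 4, frames=[5,1] (faults so far: 3)
  step 7: ref 2 -> FAULT, evict 1, frames=[5,2] (faults so far: 4)
  step 8: ref 4 -> FAULT, evict 5, frames=[4,2] (faults so far: 5)
  step 9: ref 5 -> FAULT, evict 2, frames=[4,5] (faults so far: 6)
  step 10: ref 4 -> HIT, frames=[4,5] (faults so far: 6)
  step 11: ref 6 -> FAULT, evict 4, frames=[6,5] (faults so far: 7)
  step 12: ref 3 -> FAULT, evict 5, frames=[6,3] (faults so far: 8)
  step 13: ref 4 -> FAULT, evict 6, frames=[4,3] (faults so far: 9)
  FIFO total faults: 9
--- LRU ---
  step 0: ref 4 -> FAULT, frames=[4,-] (faults so far: 1)
  step 1: ref 1 -> FAULT, frames=[4,1] (faults so far: 2)
  step 2: ref 4 -> HIT, frames=[4,1] (faults so far: 2)
  step 3: ref 4 -> HIT, frames=[4,1] (faults so far: 2)
  step 4: ref 4 -> HIT, frames=[4,1] (faults so far: 2)
  step 5: ref 4 -> HIT, frames=[4,1] (faults so far: 2)
  step 6: ref 5 -> FAULT, evict 1, frames=[4,5] (faults so far: 3)
  step 7: ref 2 -> FAULT, evict 4, frames=[2,5] (faults so far: 4)
  step 8: ref 4 -> FAULT, evict 5, frames=[2,4] (faults so far: 5)
  step 9: ref 5 -> FAULT, evict 2, frames=[5,4] (faults so far: 6)
  step 10: ref 4 -> HIT, frames=[5,4] (faults so far: 6)
  step 11: ref 6 -> FAULT, evict 5, frames=[6,4] (faults so far: 7)
  step 12: ref 3 -> FAULT, evict 4, frames=[6,3] (faults so far: 8)
  step 13: ref 4 -> FAULT, evict 6, frames=[4,3] (faults so far: 9)
  LRU total faults: 9
--- Optimal ---
  step 0: ref 4 -> FAULT, frames=[4,-] (faults so far: 1)
  step 1: ref 1 -> FAULT, frames=[4,1] (faults so far: 2)
  step 2: ref 4 -> HIT, frames=[4,1] (faults so far: 2)
  step 3: ref 4 -> HIT, frames=[4,1] (faults so far: 2)
  step 4: ref 4 -> HIT, frames=[4,1] (faults so far: 2)
  step 5: ref 4 -> HIT, frames=[4,1] (faults so far: 2)
  step 6: ref 5 -> FAULT, evict 1, frames=[4,5] (faults so far: 3)
  step 7: ref 2 -> FAULT, evict 5, frames=[4,2] (faults so far: 4)
  step 8: ref 4 -> HIT, frames=[4,2] (faults so far: 4)
  step 9: ref 5 -> FAULT, evict 2, frames=[4,5] (faults so far: 5)
  step 10: ref 4 -> HIT, frames=[4,5] (faults so far: 5)
  step 11: ref 6 -> FAULT, evict 5, frames=[4,6] (faults so far: 6)
  step 12: ref 3 -> FAULT, evict 6, frames=[4,3] (faults so far: 7)
  step 13: ref 4 -> HIT, frames=[4,3] (faults so far: 7)
  Optimal total faults: 7

Answer: 9 9 7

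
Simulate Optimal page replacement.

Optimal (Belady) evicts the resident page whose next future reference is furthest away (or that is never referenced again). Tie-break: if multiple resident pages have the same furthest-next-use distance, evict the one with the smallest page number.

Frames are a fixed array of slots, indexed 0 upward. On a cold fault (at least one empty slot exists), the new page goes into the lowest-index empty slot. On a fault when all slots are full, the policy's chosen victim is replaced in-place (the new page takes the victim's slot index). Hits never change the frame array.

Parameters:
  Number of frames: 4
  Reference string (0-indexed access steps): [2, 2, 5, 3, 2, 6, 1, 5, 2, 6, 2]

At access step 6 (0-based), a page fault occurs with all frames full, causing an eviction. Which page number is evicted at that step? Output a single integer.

Step 0: ref 2 -> FAULT, frames=[2,-,-,-]
Step 1: ref 2 -> HIT, frames=[2,-,-,-]
Step 2: ref 5 -> FAULT, frames=[2,5,-,-]
Step 3: ref 3 -> FAULT, frames=[2,5,3,-]
Step 4: ref 2 -> HIT, frames=[2,5,3,-]
Step 5: ref 6 -> FAULT, frames=[2,5,3,6]
Step 6: ref 1 -> FAULT, evict 3, frames=[2,5,1,6]
At step 6: evicted page 3

Answer: 3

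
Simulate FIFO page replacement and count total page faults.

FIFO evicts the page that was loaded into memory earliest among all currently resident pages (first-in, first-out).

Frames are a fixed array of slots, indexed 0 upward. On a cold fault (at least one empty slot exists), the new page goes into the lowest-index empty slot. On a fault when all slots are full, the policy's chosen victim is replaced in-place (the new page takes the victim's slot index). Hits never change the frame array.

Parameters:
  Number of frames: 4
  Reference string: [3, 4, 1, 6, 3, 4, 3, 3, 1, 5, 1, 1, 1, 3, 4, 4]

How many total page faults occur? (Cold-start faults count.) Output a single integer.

Answer: 7

Derivation:
Step 0: ref 3 → FAULT, frames=[3,-,-,-]
Step 1: ref 4 → FAULT, frames=[3,4,-,-]
Step 2: ref 1 → FAULT, frames=[3,4,1,-]
Step 3: ref 6 → FAULT, frames=[3,4,1,6]
Step 4: ref 3 → HIT, frames=[3,4,1,6]
Step 5: ref 4 → HIT, frames=[3,4,1,6]
Step 6: ref 3 → HIT, frames=[3,4,1,6]
Step 7: ref 3 → HIT, frames=[3,4,1,6]
Step 8: ref 1 → HIT, frames=[3,4,1,6]
Step 9: ref 5 → FAULT (evict 3), frames=[5,4,1,6]
Step 10: ref 1 → HIT, frames=[5,4,1,6]
Step 11: ref 1 → HIT, frames=[5,4,1,6]
Step 12: ref 1 → HIT, frames=[5,4,1,6]
Step 13: ref 3 → FAULT (evict 4), frames=[5,3,1,6]
Step 14: ref 4 → FAULT (evict 1), frames=[5,3,4,6]
Step 15: ref 4 → HIT, frames=[5,3,4,6]
Total faults: 7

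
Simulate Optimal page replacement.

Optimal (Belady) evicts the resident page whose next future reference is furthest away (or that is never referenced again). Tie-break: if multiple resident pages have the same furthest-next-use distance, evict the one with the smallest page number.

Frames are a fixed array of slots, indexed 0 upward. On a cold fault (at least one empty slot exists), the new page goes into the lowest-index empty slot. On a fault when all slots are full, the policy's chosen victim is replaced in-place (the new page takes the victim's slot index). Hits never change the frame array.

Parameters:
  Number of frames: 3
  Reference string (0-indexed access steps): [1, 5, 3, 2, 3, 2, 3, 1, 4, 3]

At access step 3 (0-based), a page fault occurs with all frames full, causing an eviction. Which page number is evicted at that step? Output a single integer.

Step 0: ref 1 -> FAULT, frames=[1,-,-]
Step 1: ref 5 -> FAULT, frames=[1,5,-]
Step 2: ref 3 -> FAULT, frames=[1,5,3]
Step 3: ref 2 -> FAULT, evict 5, frames=[1,2,3]
At step 3: evicted page 5

Answer: 5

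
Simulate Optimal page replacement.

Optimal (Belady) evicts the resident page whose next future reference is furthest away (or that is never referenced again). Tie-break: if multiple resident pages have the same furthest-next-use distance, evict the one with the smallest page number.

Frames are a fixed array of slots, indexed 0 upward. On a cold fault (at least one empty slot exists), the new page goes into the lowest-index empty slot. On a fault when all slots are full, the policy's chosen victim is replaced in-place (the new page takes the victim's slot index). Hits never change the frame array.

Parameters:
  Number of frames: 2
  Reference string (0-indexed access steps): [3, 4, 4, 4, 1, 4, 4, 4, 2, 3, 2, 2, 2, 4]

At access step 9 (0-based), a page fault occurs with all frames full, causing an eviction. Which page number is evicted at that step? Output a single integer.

Answer: 4

Derivation:
Step 0: ref 3 -> FAULT, frames=[3,-]
Step 1: ref 4 -> FAULT, frames=[3,4]
Step 2: ref 4 -> HIT, frames=[3,4]
Step 3: ref 4 -> HIT, frames=[3,4]
Step 4: ref 1 -> FAULT, evict 3, frames=[1,4]
Step 5: ref 4 -> HIT, frames=[1,4]
Step 6: ref 4 -> HIT, frames=[1,4]
Step 7: ref 4 -> HIT, frames=[1,4]
Step 8: ref 2 -> FAULT, evict 1, frames=[2,4]
Step 9: ref 3 -> FAULT, evict 4, frames=[2,3]
At step 9: evicted page 4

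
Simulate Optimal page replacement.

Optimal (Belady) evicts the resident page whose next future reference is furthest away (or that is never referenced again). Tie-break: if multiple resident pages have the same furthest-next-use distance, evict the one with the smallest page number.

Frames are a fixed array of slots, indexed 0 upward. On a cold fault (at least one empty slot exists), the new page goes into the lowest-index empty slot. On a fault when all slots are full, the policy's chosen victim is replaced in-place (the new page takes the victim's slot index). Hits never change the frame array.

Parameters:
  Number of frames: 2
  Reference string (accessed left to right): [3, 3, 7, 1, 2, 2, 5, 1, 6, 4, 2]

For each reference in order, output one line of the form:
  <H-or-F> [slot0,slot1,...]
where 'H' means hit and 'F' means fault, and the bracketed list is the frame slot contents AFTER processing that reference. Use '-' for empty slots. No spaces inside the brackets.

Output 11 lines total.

F [3,-]
H [3,-]
F [3,7]
F [1,7]
F [1,2]
H [1,2]
F [1,5]
H [1,5]
F [6,5]
F [6,4]
F [6,2]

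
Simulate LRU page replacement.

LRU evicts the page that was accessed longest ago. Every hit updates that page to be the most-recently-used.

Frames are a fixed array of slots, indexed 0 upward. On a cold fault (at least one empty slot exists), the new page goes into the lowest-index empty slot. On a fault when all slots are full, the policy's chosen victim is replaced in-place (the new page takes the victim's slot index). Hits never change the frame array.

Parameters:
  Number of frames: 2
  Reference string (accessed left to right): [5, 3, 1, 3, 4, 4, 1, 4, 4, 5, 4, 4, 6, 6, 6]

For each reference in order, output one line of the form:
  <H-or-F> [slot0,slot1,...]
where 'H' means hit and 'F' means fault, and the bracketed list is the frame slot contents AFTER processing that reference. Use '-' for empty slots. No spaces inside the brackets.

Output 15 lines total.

F [5,-]
F [5,3]
F [1,3]
H [1,3]
F [4,3]
H [4,3]
F [4,1]
H [4,1]
H [4,1]
F [4,5]
H [4,5]
H [4,5]
F [4,6]
H [4,6]
H [4,6]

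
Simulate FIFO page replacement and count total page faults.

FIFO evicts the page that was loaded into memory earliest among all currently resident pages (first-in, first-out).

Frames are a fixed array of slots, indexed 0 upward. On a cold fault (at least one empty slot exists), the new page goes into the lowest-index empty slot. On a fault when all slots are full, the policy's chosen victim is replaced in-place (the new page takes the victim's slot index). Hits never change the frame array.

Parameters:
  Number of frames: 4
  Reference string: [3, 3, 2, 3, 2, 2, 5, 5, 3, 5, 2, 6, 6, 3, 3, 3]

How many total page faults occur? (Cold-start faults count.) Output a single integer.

Step 0: ref 3 → FAULT, frames=[3,-,-,-]
Step 1: ref 3 → HIT, frames=[3,-,-,-]
Step 2: ref 2 → FAULT, frames=[3,2,-,-]
Step 3: ref 3 → HIT, frames=[3,2,-,-]
Step 4: ref 2 → HIT, frames=[3,2,-,-]
Step 5: ref 2 → HIT, frames=[3,2,-,-]
Step 6: ref 5 → FAULT, frames=[3,2,5,-]
Step 7: ref 5 → HIT, frames=[3,2,5,-]
Step 8: ref 3 → HIT, frames=[3,2,5,-]
Step 9: ref 5 → HIT, frames=[3,2,5,-]
Step 10: ref 2 → HIT, frames=[3,2,5,-]
Step 11: ref 6 → FAULT, frames=[3,2,5,6]
Step 12: ref 6 → HIT, frames=[3,2,5,6]
Step 13: ref 3 → HIT, frames=[3,2,5,6]
Step 14: ref 3 → HIT, frames=[3,2,5,6]
Step 15: ref 3 → HIT, frames=[3,2,5,6]
Total faults: 4

Answer: 4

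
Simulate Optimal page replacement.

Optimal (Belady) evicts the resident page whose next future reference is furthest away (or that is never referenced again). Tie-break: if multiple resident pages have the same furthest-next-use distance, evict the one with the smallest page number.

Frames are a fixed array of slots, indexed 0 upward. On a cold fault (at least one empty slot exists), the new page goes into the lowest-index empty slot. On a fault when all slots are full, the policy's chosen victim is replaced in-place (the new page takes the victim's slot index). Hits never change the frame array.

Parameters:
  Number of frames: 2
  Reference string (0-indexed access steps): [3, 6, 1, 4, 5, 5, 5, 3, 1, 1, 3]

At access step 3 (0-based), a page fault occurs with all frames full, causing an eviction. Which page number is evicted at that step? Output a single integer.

Step 0: ref 3 -> FAULT, frames=[3,-]
Step 1: ref 6 -> FAULT, frames=[3,6]
Step 2: ref 1 -> FAULT, evict 6, frames=[3,1]
Step 3: ref 4 -> FAULT, evict 1, frames=[3,4]
At step 3: evicted page 1

Answer: 1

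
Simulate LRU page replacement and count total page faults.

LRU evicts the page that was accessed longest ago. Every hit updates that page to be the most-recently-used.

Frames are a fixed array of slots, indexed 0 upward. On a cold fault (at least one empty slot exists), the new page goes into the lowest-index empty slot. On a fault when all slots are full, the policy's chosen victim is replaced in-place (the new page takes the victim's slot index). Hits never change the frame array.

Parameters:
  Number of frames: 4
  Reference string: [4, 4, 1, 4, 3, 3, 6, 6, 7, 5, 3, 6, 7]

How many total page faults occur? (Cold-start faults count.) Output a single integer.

Step 0: ref 4 → FAULT, frames=[4,-,-,-]
Step 1: ref 4 → HIT, frames=[4,-,-,-]
Step 2: ref 1 → FAULT, frames=[4,1,-,-]
Step 3: ref 4 → HIT, frames=[4,1,-,-]
Step 4: ref 3 → FAULT, frames=[4,1,3,-]
Step 5: ref 3 → HIT, frames=[4,1,3,-]
Step 6: ref 6 → FAULT, frames=[4,1,3,6]
Step 7: ref 6 → HIT, frames=[4,1,3,6]
Step 8: ref 7 → FAULT (evict 1), frames=[4,7,3,6]
Step 9: ref 5 → FAULT (evict 4), frames=[5,7,3,6]
Step 10: ref 3 → HIT, frames=[5,7,3,6]
Step 11: ref 6 → HIT, frames=[5,7,3,6]
Step 12: ref 7 → HIT, frames=[5,7,3,6]
Total faults: 6

Answer: 6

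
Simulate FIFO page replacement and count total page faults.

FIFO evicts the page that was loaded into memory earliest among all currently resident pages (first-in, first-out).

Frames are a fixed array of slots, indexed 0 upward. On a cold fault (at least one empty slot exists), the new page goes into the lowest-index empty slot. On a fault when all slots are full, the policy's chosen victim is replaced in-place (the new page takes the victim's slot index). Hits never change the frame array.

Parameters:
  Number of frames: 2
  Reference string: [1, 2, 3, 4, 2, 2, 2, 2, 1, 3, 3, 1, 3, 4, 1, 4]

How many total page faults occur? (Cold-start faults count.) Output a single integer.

Step 0: ref 1 → FAULT, frames=[1,-]
Step 1: ref 2 → FAULT, frames=[1,2]
Step 2: ref 3 → FAULT (evict 1), frames=[3,2]
Step 3: ref 4 → FAULT (evict 2), frames=[3,4]
Step 4: ref 2 → FAULT (evict 3), frames=[2,4]
Step 5: ref 2 → HIT, frames=[2,4]
Step 6: ref 2 → HIT, frames=[2,4]
Step 7: ref 2 → HIT, frames=[2,4]
Step 8: ref 1 → FAULT (evict 4), frames=[2,1]
Step 9: ref 3 → FAULT (evict 2), frames=[3,1]
Step 10: ref 3 → HIT, frames=[3,1]
Step 11: ref 1 → HIT, frames=[3,1]
Step 12: ref 3 → HIT, frames=[3,1]
Step 13: ref 4 → FAULT (evict 1), frames=[3,4]
Step 14: ref 1 → FAULT (evict 3), frames=[1,4]
Step 15: ref 4 → HIT, frames=[1,4]
Total faults: 9

Answer: 9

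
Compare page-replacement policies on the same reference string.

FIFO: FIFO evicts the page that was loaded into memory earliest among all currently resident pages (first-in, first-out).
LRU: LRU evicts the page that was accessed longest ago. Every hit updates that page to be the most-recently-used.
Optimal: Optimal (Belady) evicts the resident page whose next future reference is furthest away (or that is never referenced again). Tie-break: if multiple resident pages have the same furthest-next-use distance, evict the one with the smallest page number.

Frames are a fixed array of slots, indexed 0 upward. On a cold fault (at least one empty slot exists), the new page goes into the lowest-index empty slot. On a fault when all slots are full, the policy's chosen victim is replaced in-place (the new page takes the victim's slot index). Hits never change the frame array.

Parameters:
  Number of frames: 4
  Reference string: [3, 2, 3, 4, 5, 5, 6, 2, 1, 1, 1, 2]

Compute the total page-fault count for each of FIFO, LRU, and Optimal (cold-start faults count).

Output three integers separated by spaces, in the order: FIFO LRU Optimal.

--- FIFO ---
  step 0: ref 3 -> FAULT, frames=[3,-,-,-] (faults so far: 1)
  step 1: ref 2 -> FAULT, frames=[3,2,-,-] (faults so far: 2)
  step 2: ref 3 -> HIT, frames=[3,2,-,-] (faults so far: 2)
  step 3: ref 4 -> FAULT, frames=[3,2,4,-] (faults so far: 3)
  step 4: ref 5 -> FAULT, frames=[3,2,4,5] (faults so far: 4)
  step 5: ref 5 -> HIT, frames=[3,2,4,5] (faults so far: 4)
  step 6: ref 6 -> FAULT, evict 3, frames=[6,2,4,5] (faults so far: 5)
  step 7: ref 2 -> HIT, frames=[6,2,4,5] (faults so far: 5)
  step 8: ref 1 -> FAULT, evict 2, frames=[6,1,4,5] (faults so far: 6)
  step 9: ref 1 -> HIT, frames=[6,1,4,5] (faults so far: 6)
  step 10: ref 1 -> HIT, frames=[6,1,4,5] (faults so far: 6)
  step 11: ref 2 -> FAULT, evict 4, frames=[6,1,2,5] (faults so far: 7)
  FIFO total faults: 7
--- LRU ---
  step 0: ref 3 -> FAULT, frames=[3,-,-,-] (faults so far: 1)
  step 1: ref 2 -> FAULT, frames=[3,2,-,-] (faults so far: 2)
  step 2: ref 3 -> HIT, frames=[3,2,-,-] (faults so far: 2)
  step 3: ref 4 -> FAULT, frames=[3,2,4,-] (faults so far: 3)
  step 4: ref 5 -> FAULT, frames=[3,2,4,5] (faults so far: 4)
  step 5: ref 5 -> HIT, frames=[3,2,4,5] (faults so far: 4)
  step 6: ref 6 -> FAULT, evict 2, frames=[3,6,4,5] (faults so far: 5)
  step 7: ref 2 -> FAULT, evict 3, frames=[2,6,4,5] (faults so far: 6)
  step 8: ref 1 -> FAULT, evict 4, frames=[2,6,1,5] (faults so far: 7)
  step 9: ref 1 -> HIT, frames=[2,6,1,5] (faults so far: 7)
  step 10: ref 1 -> HIT, frames=[2,6,1,5] (faults so far: 7)
  step 11: ref 2 -> HIT, frames=[2,6,1,5] (faults so far: 7)
  LRU total faults: 7
--- Optimal ---
  step 0: ref 3 -> FAULT, frames=[3,-,-,-] (faults so far: 1)
  step 1: ref 2 -> FAULT, frames=[3,2,-,-] (faults so far: 2)
  step 2: ref 3 -> HIT, frames=[3,2,-,-] (faults so far: 2)
  step 3: ref 4 -> FAULT, frames=[3,2,4,-] (faults so far: 3)
  step 4: ref 5 -> FAULT, frames=[3,2,4,5] (faults so far: 4)
  step 5: ref 5 -> HIT, frames=[3,2,4,5] (faults so far: 4)
  step 6: ref 6 -> FAULT, evict 3, frames=[6,2,4,5] (faults so far: 5)
  step 7: ref 2 -> HIT, frames=[6,2,4,5] (faults so far: 5)
  step 8: ref 1 -> FAULT, evict 4, frames=[6,2,1,5] (faults so far: 6)
  step 9: ref 1 -> HIT, frames=[6,2,1,5] (faults so far: 6)
  step 10: ref 1 -> HIT, frames=[6,2,1,5] (faults so far: 6)
  step 11: ref 2 -> HIT, frames=[6,2,1,5] (faults so far: 6)
  Optimal total faults: 6

Answer: 7 7 6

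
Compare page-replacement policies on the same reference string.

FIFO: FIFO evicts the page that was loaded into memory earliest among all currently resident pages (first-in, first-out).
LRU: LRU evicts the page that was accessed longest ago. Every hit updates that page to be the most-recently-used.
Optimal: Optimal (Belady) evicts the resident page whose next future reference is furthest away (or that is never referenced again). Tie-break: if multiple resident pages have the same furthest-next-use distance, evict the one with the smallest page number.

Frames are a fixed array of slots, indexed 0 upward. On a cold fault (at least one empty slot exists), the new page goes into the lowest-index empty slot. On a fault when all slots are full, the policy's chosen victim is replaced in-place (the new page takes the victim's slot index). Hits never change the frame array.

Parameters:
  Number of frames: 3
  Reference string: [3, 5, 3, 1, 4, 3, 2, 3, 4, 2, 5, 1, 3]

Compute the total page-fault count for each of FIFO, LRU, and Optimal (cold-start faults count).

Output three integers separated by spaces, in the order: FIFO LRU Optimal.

Answer: 9 8 7

Derivation:
--- FIFO ---
  step 0: ref 3 -> FAULT, frames=[3,-,-] (faults so far: 1)
  step 1: ref 5 -> FAULT, frames=[3,5,-] (faults so far: 2)
  step 2: ref 3 -> HIT, frames=[3,5,-] (faults so far: 2)
  step 3: ref 1 -> FAULT, frames=[3,5,1] (faults so far: 3)
  step 4: ref 4 -> FAULT, evict 3, frames=[4,5,1] (faults so far: 4)
  step 5: ref 3 -> FAULT, evict 5, frames=[4,3,1] (faults so far: 5)
  step 6: ref 2 -> FAULT, evict 1, frames=[4,3,2] (faults so far: 6)
  step 7: ref 3 -> HIT, frames=[4,3,2] (faults so far: 6)
  step 8: ref 4 -> HIT, frames=[4,3,2] (faults so far: 6)
  step 9: ref 2 -> HIT, frames=[4,3,2] (faults so far: 6)
  step 10: ref 5 -> FAULT, evict 4, frames=[5,3,2] (faults so far: 7)
  step 11: ref 1 -> FAULT, evict 3, frames=[5,1,2] (faults so far: 8)
  step 12: ref 3 -> FAULT, evict 2, frames=[5,1,3] (faults so far: 9)
  FIFO total faults: 9
--- LRU ---
  step 0: ref 3 -> FAULT, frames=[3,-,-] (faults so far: 1)
  step 1: ref 5 -> FAULT, frames=[3,5,-] (faults so far: 2)
  step 2: ref 3 -> HIT, frames=[3,5,-] (faults so far: 2)
  step 3: ref 1 -> FAULT, frames=[3,5,1] (faults so far: 3)
  step 4: ref 4 -> FAULT, evict 5, frames=[3,4,1] (faults so far: 4)
  step 5: ref 3 -> HIT, frames=[3,4,1] (faults so far: 4)
  step 6: ref 2 -> FAULT, evict 1, frames=[3,4,2] (faults so far: 5)
  step 7: ref 3 -> HIT, frames=[3,4,2] (faults so far: 5)
  step 8: ref 4 -> HIT, frames=[3,4,2] (faults so far: 5)
  step 9: ref 2 -> HIT, frames=[3,4,2] (faults so far: 5)
  step 10: ref 5 -> FAULT, evict 3, frames=[5,4,2] (faults so far: 6)
  step 11: ref 1 -> FAULT, evict 4, frames=[5,1,2] (faults so far: 7)
  step 12: ref 3 -> FAULT, evict 2, frames=[5,1,3] (faults so far: 8)
  LRU total faults: 8
--- Optimal ---
  step 0: ref 3 -> FAULT, frames=[3,-,-] (faults so far: 1)
  step 1: ref 5 -> FAULT, frames=[3,5,-] (faults so far: 2)
  step 2: ref 3 -> HIT, frames=[3,5,-] (faults so far: 2)
  step 3: ref 1 -> FAULT, frames=[3,5,1] (faults so far: 3)
  step 4: ref 4 -> FAULT, evict 1, frames=[3,5,4] (faults so far: 4)
  step 5: ref 3 -> HIT, frames=[3,5,4] (faults so far: 4)
  step 6: ref 2 -> FAULT, evict 5, frames=[3,2,4] (faults so far: 5)
  step 7: ref 3 -> HIT, frames=[3,2,4] (faults so far: 5)
  step 8: ref 4 -> HIT, frames=[3,2,4] (faults so far: 5)
  step 9: ref 2 -> HIT, frames=[3,2,4] (faults so far: 5)
  step 10: ref 5 -> FAULT, evict 2, frames=[3,5,4] (faults so far: 6)
  step 11: ref 1 -> FAULT, evict 4, frames=[3,5,1] (faults so far: 7)
  step 12: ref 3 -> HIT, frames=[3,5,1] (faults so far: 7)
  Optimal total faults: 7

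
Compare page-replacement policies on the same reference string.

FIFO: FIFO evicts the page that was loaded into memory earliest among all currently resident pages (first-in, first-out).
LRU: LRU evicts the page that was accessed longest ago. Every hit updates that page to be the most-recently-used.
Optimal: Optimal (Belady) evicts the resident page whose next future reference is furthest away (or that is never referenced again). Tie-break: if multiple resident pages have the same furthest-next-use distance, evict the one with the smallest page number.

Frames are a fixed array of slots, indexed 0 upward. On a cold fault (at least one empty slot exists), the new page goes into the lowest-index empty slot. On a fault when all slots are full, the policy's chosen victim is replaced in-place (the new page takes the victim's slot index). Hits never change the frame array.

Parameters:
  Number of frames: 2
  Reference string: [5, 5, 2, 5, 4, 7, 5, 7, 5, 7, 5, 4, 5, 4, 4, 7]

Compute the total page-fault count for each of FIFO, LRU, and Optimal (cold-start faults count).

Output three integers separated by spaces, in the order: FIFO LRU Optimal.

--- FIFO ---
  step 0: ref 5 -> FAULT, frames=[5,-] (faults so far: 1)
  step 1: ref 5 -> HIT, frames=[5,-] (faults so far: 1)
  step 2: ref 2 -> FAULT, frames=[5,2] (faults so far: 2)
  step 3: ref 5 -> HIT, frames=[5,2] (faults so far: 2)
  step 4: ref 4 -> FAULT, evict 5, frames=[4,2] (faults so far: 3)
  step 5: ref 7 -> FAULT, evict 2, frames=[4,7] (faults so far: 4)
  step 6: ref 5 -> FAULT, evict 4, frames=[5,7] (faults so far: 5)
  step 7: ref 7 -> HIT, frames=[5,7] (faults so far: 5)
  step 8: ref 5 -> HIT, frames=[5,7] (faults so far: 5)
  step 9: ref 7 -> HIT, frames=[5,7] (faults so far: 5)
  step 10: ref 5 -> HIT, frames=[5,7] (faults so far: 5)
  step 11: ref 4 -> FAULT, evict 7, frames=[5,4] (faults so far: 6)
  step 12: ref 5 -> HIT, frames=[5,4] (faults so far: 6)
  step 13: ref 4 -> HIT, frames=[5,4] (faults so far: 6)
  step 14: ref 4 -> HIT, frames=[5,4] (faults so far: 6)
  step 15: ref 7 -> FAULT, evict 5, frames=[7,4] (faults so far: 7)
  FIFO total faults: 7
--- LRU ---
  step 0: ref 5 -> FAULT, frames=[5,-] (faults so far: 1)
  step 1: ref 5 -> HIT, frames=[5,-] (faults so far: 1)
  step 2: ref 2 -> FAULT, frames=[5,2] (faults so far: 2)
  step 3: ref 5 -> HIT, frames=[5,2] (faults so far: 2)
  step 4: ref 4 -> FAULT, evict 2, frames=[5,4] (faults so far: 3)
  step 5: ref 7 -> FAULT, evict 5, frames=[7,4] (faults so far: 4)
  step 6: ref 5 -> FAULT, evict 4, frames=[7,5] (faults so far: 5)
  step 7: ref 7 -> HIT, frames=[7,5] (faults so far: 5)
  step 8: ref 5 -> HIT, frames=[7,5] (faults so far: 5)
  step 9: ref 7 -> HIT, frames=[7,5] (faults so far: 5)
  step 10: ref 5 -> HIT, frames=[7,5] (faults so far: 5)
  step 11: ref 4 -> FAULT, evict 7, frames=[4,5] (faults so far: 6)
  step 12: ref 5 -> HIT, frames=[4,5] (faults so far: 6)
  step 13: ref 4 -> HIT, frames=[4,5] (faults so far: 6)
  step 14: ref 4 -> HIT, frames=[4,5] (faults so far: 6)
  step 15: ref 7 -> FAULT, evict 5, frames=[4,7] (faults so far: 7)
  LRU total faults: 7
--- Optimal ---
  step 0: ref 5 -> FAULT, frames=[5,-] (faults so far: 1)
  step 1: ref 5 -> HIT, frames=[5,-] (faults so far: 1)
  step 2: ref 2 -> FAULT, frames=[5,2] (faults so far: 2)
  step 3: ref 5 -> HIT, frames=[5,2] (faults so far: 2)
  step 4: ref 4 -> FAULT, evict 2, frames=[5,4] (faults so far: 3)
  step 5: ref 7 -> FAULT, evict 4, frames=[5,7] (faults so far: 4)
  step 6: ref 5 -> HIT, frames=[5,7] (faults so far: 4)
  step 7: ref 7 -> HIT, frames=[5,7] (faults so far: 4)
  step 8: ref 5 -> HIT, frames=[5,7] (faults so far: 4)
  step 9: ref 7 -> HIT, frames=[5,7] (faults so far: 4)
  step 10: ref 5 -> HIT, frames=[5,7] (faults so far: 4)
  step 11: ref 4 -> FAULT, evict 7, frames=[5,4] (faults so far: 5)
  step 12: ref 5 -> HIT, frames=[5,4] (faults so far: 5)
  step 13: ref 4 -> HIT, frames=[5,4] (faults so far: 5)
  step 14: ref 4 -> HIT, frames=[5,4] (faults so far: 5)
  step 15: ref 7 -> FAULT, evict 4, frames=[5,7] (faults so far: 6)
  Optimal total faults: 6

Answer: 7 7 6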